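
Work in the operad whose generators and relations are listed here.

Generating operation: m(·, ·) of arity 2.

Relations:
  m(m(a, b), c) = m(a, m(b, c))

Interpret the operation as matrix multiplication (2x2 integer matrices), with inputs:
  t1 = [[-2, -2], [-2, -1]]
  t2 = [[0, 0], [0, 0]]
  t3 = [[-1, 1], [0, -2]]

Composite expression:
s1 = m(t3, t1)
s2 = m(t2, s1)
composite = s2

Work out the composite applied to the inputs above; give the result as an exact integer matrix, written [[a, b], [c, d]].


m(t3, t1) = [[0, 1], [4, 2]]
m(t2, m(t3, t1)) = [[0, 0], [0, 0]]

[[0, 0], [0, 0]]


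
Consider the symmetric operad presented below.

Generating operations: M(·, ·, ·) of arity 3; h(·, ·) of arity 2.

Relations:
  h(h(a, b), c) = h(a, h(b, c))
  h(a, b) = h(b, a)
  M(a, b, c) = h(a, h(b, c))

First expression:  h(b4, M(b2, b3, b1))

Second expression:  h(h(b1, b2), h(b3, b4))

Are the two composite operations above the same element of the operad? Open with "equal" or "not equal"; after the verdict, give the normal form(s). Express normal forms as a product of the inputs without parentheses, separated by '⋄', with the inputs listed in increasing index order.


equal; the common form is b1 ⋄ b2 ⋄ b3 ⋄ b4


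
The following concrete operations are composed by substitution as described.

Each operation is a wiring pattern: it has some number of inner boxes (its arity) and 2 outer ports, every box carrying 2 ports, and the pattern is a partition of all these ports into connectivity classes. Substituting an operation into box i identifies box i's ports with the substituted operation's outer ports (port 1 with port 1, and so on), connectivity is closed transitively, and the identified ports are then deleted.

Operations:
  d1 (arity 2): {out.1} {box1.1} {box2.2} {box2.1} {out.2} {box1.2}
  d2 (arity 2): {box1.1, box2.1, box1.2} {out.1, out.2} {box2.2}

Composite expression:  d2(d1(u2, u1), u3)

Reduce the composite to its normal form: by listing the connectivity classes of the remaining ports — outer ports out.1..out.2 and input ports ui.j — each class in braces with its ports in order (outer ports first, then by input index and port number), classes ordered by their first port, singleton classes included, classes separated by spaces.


{out.1, out.2} {u1.1} {u1.2} {u2.1} {u2.2} {u3.1} {u3.2}

Two ports join when wires chain via d2-identified ports.
stage d1: inputs (u2, u1), connectivity {out.1} {out.2} {u1.1} {u1.2} {u2.1} {u2.2}, out.j its boundary
stage d2: inputs (u2, u1, u3), connectivity {out.1, out.2} {u1.1} {u1.2} {u2.1} {u2.2} {u3.1} {u3.2}, out.j its boundary


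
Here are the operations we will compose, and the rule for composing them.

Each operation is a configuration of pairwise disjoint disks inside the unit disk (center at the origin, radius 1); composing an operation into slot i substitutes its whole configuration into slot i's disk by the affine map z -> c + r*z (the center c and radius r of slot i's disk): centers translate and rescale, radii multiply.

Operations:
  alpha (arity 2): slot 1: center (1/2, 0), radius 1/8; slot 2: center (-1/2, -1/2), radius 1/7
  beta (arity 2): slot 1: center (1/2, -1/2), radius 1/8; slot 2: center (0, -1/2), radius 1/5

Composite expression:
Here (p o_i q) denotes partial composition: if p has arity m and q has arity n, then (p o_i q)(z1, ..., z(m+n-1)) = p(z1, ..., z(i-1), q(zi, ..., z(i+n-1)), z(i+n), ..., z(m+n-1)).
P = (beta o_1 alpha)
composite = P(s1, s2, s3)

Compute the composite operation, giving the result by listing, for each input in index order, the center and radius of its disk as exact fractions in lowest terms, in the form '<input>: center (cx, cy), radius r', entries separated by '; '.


s1: center (9/16, -1/2), radius 1/64; s2: center (7/16, -9/16), radius 1/56; s3: center (0, -1/2), radius 1/5

Each s-disk chains the slot maps above it in beta; radii multiply.
s1 passes through 2 substitutions, ending at center (9/16, -1/2), radius 1/64
s2 passes through 2 substitutions, ending at center (7/16, -9/16), radius 1/56
s3 passes through 1 substitution, ending at center (0, -1/2), radius 1/5


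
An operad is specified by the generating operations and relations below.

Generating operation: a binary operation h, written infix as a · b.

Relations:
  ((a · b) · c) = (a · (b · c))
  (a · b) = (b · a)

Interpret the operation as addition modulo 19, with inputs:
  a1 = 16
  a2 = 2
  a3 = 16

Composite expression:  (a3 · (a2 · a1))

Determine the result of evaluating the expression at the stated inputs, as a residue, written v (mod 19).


15 (mod 19)

(a2 · a1) = 18
(a3 · (a2 · a1)) = 15


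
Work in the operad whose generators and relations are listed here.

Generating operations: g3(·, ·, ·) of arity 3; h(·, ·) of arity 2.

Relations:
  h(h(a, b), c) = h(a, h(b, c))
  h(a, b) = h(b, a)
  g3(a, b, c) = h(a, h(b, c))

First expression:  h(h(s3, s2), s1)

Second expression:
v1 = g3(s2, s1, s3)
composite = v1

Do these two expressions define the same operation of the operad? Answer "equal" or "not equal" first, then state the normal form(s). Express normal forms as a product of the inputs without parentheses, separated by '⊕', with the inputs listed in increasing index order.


The first expression reduces to s1 ⊕ s2 ⊕ s3
The second expression reduces to s1 ⊕ s2 ⊕ s3
Both agree, so they are equal.

equal; the common form is s1 ⊕ s2 ⊕ s3


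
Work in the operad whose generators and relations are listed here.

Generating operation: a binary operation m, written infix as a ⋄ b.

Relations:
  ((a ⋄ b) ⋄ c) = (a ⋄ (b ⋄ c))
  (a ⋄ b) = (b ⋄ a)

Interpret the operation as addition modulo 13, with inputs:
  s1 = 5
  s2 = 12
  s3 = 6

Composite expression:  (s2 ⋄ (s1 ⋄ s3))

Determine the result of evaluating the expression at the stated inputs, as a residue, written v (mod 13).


(s1 ⋄ s3) = 11
(s2 ⋄ (s1 ⋄ s3)) = 10

10 (mod 13)


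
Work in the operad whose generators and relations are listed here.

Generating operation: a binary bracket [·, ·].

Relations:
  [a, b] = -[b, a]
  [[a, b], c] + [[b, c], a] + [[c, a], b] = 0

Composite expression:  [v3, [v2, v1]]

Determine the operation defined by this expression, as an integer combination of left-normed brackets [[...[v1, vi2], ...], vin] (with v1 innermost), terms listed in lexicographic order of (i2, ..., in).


[[v1, v2], v3]

A multilinear Lie element is pinned by v1-initial words (v1 innermost).
Composite bracket: [v3, [v2, v1]]
Full expansion: 4 signed words from ab - ba (2^2 = 4).
Collect the words opening with v1:
  v1v2v3 appears with sign +1, giving the term +[[v1, v2], v3]


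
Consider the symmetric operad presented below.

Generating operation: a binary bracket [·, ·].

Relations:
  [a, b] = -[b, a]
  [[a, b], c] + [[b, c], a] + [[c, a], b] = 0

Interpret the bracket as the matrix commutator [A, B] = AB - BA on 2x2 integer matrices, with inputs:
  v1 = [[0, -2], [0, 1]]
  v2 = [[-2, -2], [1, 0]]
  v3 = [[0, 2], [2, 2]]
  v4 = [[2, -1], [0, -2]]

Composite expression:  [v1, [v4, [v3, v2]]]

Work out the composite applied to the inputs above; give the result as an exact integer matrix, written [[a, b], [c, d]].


[[-16, -36], [8, 16]]

[v3, v2] = [[6, 8], [-2, -6]]
[v4, [v3, v2]] = [[2, 44], [8, -2]]
[v1, [v4, [v3, v2]]] = [[-16, -36], [8, 16]]


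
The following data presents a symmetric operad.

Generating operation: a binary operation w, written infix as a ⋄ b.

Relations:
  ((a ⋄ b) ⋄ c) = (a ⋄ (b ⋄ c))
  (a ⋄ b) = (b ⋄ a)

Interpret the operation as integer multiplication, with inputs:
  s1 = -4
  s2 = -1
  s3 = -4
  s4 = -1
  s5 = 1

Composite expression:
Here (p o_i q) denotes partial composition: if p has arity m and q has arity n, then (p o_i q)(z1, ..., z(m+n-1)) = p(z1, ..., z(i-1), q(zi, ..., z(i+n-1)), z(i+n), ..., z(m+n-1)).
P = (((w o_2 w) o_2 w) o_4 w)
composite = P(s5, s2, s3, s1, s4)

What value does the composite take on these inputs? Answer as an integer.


16


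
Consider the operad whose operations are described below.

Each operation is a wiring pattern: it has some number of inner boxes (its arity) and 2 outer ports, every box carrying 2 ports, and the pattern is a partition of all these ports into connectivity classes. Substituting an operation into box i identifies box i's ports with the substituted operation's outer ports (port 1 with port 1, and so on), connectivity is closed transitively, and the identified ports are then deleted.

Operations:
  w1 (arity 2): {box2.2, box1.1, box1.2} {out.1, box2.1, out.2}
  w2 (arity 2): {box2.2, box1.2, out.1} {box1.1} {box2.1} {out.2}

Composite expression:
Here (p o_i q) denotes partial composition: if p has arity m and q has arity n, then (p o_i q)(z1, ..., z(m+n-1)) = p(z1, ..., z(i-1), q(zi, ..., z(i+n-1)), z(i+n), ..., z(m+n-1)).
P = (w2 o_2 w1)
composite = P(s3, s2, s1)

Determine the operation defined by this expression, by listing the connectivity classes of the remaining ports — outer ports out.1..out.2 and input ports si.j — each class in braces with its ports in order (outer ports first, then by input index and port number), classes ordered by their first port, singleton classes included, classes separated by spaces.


{out.1, s1.1, s3.2} {out.2} {s1.2, s2.1, s2.2} {s3.1}

Substituting into w2 glues patterns; closure does the rest.
the subtree at w1 composes to {out.1, out.2, s1.1} {s1.2, s2.1, s2.2} on (s2, s1); out.j = own outer ports
the subtree at w2 composes to {out.1, s1.1, s3.2} {out.2} {s1.2, s2.1, s2.2} {s3.1} on (s3, s2, s1); out.j = own outer ports


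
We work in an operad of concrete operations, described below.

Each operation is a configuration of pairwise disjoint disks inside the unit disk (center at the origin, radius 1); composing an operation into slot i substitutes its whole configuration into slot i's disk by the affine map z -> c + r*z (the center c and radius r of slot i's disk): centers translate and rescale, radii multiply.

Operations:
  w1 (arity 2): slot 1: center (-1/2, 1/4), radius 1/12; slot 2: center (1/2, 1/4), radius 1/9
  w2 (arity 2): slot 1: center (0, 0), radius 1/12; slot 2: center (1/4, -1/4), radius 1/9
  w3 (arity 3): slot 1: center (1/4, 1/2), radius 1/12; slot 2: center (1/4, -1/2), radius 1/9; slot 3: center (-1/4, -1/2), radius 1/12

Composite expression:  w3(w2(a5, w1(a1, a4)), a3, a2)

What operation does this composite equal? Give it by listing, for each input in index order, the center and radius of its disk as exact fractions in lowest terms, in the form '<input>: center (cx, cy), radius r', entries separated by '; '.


a1: center (115/432, 13/27), radius 1/1296; a2: center (-1/4, -1/2), radius 1/12; a3: center (1/4, -1/2), radius 1/9; a4: center (119/432, 13/27), radius 1/972; a5: center (1/4, 1/2), radius 1/144


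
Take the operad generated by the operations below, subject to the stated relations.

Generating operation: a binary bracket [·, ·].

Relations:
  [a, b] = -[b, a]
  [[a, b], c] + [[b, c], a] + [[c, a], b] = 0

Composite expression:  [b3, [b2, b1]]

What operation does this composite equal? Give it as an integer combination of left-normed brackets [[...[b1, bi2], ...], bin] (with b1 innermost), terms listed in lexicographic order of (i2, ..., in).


[[b1, b2], b3]

In the tensor algebra, words opening b1 carry the b1-anchored form.
Composite bracket: [b3, [b2, b1]]
The bracket unfolds into 4 signed words via [a, b] = ab - ba (2^2 = 4).
Keep just the words that open with b1:
  the word b1b2b3 carries sign +1 and contributes +[[b1, b2], b3]


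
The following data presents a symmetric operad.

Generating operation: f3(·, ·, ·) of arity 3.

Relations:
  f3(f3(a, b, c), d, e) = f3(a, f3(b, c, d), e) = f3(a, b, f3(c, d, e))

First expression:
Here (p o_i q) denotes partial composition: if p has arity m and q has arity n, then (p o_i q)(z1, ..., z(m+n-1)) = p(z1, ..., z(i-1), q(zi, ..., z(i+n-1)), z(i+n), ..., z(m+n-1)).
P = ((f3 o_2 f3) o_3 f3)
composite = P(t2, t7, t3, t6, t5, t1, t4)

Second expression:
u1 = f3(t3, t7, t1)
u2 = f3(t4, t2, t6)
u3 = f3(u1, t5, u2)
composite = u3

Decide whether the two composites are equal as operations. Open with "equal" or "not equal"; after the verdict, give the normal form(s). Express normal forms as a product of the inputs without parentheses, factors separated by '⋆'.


not equal: they reduce to t2 ⋆ t7 ⋆ t3 ⋆ t6 ⋆ t5 ⋆ t1 ⋆ t4 and t3 ⋆ t7 ⋆ t1 ⋆ t5 ⋆ t4 ⋆ t2 ⋆ t6

The first expression, normalized: t2 ⋆ t7 ⋆ t3 ⋆ t6 ⋆ t5 ⋆ t1 ⋆ t4
The second expression, normalized: t3 ⋆ t7 ⋆ t1 ⋆ t5 ⋆ t4 ⋆ t2 ⋆ t6
Distinct normal forms: not equal.


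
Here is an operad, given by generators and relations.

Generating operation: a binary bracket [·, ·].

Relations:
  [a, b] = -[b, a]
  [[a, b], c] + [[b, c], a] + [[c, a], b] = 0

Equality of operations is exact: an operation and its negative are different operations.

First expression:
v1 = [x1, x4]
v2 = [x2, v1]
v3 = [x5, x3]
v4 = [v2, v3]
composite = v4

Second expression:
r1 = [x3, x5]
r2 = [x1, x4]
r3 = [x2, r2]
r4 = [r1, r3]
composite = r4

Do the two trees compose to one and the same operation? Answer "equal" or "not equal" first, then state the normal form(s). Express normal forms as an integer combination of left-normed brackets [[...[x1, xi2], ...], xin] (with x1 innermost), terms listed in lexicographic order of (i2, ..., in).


equal; the common form is [[[[x1, x4], x2], x3], x5] - [[[[x1, x4], x2], x5], x3]

The first expression reduces to [[[[x1, x4], x2], x3], x5] - [[[[x1, x4], x2], x5], x3]
The second expression reduces to [[[[x1, x4], x2], x3], x5] - [[[[x1, x4], x2], x5], x3]
The forms coincide; equal.


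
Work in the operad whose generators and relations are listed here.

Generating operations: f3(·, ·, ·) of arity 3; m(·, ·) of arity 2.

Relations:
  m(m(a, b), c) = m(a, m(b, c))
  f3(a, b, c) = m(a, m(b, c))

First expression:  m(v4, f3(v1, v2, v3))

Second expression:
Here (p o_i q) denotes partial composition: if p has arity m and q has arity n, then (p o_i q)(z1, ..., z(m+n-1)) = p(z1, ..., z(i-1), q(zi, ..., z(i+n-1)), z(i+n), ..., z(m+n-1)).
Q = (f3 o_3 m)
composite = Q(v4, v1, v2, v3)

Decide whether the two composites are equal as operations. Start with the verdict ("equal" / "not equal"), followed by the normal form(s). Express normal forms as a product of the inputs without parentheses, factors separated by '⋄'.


equal: each reduces to v4 ⋄ v1 ⋄ v2 ⋄ v3

In normal form, the first expression is v4 ⋄ v1 ⋄ v2 ⋄ v3
In normal form, the second expression is v4 ⋄ v1 ⋄ v2 ⋄ v3
Both agree, so they are equal.


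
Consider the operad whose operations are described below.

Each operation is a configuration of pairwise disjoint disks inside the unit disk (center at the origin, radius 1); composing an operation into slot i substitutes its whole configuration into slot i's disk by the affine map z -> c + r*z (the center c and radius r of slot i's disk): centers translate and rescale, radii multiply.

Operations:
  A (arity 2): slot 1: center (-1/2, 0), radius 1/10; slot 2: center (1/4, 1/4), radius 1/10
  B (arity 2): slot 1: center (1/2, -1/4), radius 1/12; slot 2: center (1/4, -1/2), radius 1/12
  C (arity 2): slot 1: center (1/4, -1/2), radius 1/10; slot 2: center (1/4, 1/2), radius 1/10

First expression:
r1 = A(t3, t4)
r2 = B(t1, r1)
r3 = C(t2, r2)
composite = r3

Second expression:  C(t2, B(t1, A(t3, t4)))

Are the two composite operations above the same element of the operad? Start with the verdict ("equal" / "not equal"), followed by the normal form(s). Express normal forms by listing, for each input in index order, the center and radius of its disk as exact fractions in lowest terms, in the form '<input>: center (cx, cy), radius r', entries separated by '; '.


Normal form of the first expression: t1: center (3/10, 19/40), radius 1/120; t2: center (1/4, -1/2), radius 1/10; t3: center (13/48, 9/20), radius 1/1200; t4: center (133/480, 217/480), radius 1/1200
Normal form of the second expression: t1: center (3/10, 19/40), radius 1/120; t2: center (1/4, -1/2), radius 1/10; t3: center (13/48, 9/20), radius 1/1200; t4: center (133/480, 217/480), radius 1/1200
Same normal form: equal.

equal; the common form is t1: center (3/10, 19/40), radius 1/120; t2: center (1/4, -1/2), radius 1/10; t3: center (13/48, 9/20), radius 1/1200; t4: center (133/480, 217/480), radius 1/1200


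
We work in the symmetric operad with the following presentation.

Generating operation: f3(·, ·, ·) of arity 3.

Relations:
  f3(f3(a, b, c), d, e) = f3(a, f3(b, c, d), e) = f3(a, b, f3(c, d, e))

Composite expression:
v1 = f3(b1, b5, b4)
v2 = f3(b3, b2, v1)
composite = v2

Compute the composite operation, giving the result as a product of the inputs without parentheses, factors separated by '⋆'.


Every regrouping of f3 is equal, so read the b-inputs in written order.
f3(b1, b5, b4) unparenthesizes to b1 ⋆ b5 ⋆ b4
f3(b3, b2, f3(b1, b5, b4)) unparenthesizes to b3 ⋆ b2 ⋆ b1 ⋆ b5 ⋆ b4

b3 ⋆ b2 ⋆ b1 ⋆ b5 ⋆ b4


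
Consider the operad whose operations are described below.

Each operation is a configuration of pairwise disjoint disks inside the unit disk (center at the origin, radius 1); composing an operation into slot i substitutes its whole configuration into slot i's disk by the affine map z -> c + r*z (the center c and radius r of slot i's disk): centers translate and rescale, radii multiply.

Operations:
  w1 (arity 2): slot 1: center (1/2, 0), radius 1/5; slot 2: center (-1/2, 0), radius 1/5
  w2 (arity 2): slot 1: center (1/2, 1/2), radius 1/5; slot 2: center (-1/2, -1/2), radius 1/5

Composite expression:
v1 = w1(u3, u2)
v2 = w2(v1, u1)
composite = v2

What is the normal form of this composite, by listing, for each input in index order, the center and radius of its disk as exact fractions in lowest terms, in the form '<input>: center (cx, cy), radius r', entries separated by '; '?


Only the slot chain above each u matters under w2; compose those maps.
input u3: composing its 2 substitution steps yields center (3/5, 1/2), radius 1/25
input u2: composing its 2 substitution steps yields center (2/5, 1/2), radius 1/25
input u1: composing its 1 substitution step yields center (-1/2, -1/2), radius 1/5

u1: center (-1/2, -1/2), radius 1/5; u2: center (2/5, 1/2), radius 1/25; u3: center (3/5, 1/2), radius 1/25


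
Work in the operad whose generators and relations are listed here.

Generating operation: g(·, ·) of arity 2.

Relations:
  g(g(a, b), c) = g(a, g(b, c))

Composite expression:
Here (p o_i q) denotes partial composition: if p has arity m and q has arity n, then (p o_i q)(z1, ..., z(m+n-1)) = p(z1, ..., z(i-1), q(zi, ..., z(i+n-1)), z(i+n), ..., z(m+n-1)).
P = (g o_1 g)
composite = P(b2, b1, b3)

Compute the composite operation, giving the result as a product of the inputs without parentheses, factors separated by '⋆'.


b2 ⋆ b1 ⋆ b3


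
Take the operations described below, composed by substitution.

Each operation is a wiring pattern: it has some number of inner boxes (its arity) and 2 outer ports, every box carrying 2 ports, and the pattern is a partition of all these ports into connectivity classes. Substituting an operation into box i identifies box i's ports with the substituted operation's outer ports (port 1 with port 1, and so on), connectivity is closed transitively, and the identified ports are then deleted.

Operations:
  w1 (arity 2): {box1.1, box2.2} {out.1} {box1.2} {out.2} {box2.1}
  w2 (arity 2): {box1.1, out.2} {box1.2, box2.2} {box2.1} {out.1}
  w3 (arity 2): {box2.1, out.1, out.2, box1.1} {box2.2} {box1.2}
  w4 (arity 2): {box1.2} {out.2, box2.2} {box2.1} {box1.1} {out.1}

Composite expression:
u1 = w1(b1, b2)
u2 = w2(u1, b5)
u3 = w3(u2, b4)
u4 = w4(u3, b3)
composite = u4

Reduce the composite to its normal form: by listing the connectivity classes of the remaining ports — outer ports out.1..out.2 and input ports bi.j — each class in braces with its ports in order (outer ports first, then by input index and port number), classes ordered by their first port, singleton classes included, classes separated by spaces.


{out.1} {out.2, b3.2} {b1.1, b2.2} {b1.2} {b2.1} {b3.1} {b4.1} {b4.2} {b5.1} {b5.2}

Substituting into w4 glues patterns; closure does the rest.
w1 over (b1, b2) gives {out.1} {out.2} {b1.1, b2.2} {b1.2} {b2.1}, out.j being that stage's outer ports
w2 over (b1, b2, b5) gives {out.1} {out.2} {b1.1, b2.2} {b1.2} {b2.1} {b5.1} {b5.2}, out.j being that stage's outer ports
w3 over (b1, b2, b5, b4) gives {out.1, out.2, b4.1} {b1.1, b2.2} {b1.2} {b2.1} {b4.2} {b5.1} {b5.2}, out.j being that stage's outer ports
w4 over (b1, b2, b5, b4, b3) gives {out.1} {out.2, b3.2} {b1.1, b2.2} {b1.2} {b2.1} {b3.1} {b4.1} {b4.2} {b5.1} {b5.2}, out.j being that stage's outer ports


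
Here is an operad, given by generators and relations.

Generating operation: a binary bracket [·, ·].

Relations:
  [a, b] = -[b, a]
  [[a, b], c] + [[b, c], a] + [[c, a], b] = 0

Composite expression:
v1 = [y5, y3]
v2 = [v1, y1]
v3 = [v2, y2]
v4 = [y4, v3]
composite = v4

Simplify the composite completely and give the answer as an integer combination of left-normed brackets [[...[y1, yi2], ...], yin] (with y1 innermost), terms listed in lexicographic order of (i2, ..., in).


-[[[[y1, y3], y5], y2], y4] + [[[[y1, y5], y3], y2], y4]


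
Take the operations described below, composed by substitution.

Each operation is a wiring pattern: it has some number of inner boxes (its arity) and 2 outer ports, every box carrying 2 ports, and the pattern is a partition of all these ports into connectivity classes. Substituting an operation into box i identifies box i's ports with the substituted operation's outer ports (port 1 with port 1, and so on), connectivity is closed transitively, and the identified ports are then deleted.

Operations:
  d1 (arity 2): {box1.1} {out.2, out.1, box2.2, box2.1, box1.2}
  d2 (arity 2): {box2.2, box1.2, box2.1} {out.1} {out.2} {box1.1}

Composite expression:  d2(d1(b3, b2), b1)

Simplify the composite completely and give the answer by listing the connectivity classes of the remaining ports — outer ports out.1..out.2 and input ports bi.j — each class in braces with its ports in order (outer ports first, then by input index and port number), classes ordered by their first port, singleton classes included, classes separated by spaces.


{out.1} {out.2} {b1.1, b1.2, b2.1, b2.2, b3.2} {b3.1}

Substituting into d2 glues patterns; closure does the rest.
after d1, the pattern on (b3, b2) reads {out.1, out.2, b2.1, b2.2, b3.2} {b3.1} (out.j = its outer ports)
after d2, the pattern on (b3, b2, b1) reads {out.1} {out.2} {b1.1, b1.2, b2.1, b2.2, b3.2} {b3.1} (out.j = its outer ports)


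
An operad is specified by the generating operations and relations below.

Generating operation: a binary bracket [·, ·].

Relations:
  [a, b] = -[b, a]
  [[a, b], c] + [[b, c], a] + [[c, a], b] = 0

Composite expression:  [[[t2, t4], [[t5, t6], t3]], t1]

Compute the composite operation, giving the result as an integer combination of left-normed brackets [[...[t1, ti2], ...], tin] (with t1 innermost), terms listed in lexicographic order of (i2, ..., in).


[[[[[t1, t2], t4], t3], t5], t6] - [[[[[t1, t2], t4], t3], t6], t5] - [[[[[t1, t2], t4], t5], t6], t3] + [[[[[t1, t2], t4], t6], t5], t3] - [[[[[t1, t3], t5], t6], t2], t4] + [[[[[t1, t3], t5], t6], t4], t2] + [[[[[t1, t3], t6], t5], t2], t4] - [[[[[t1, t3], t6], t5], t4], t2] - [[[[[t1, t4], t2], t3], t5], t6] + [[[[[t1, t4], t2], t3], t6], t5] + [[[[[t1, t4], t2], t5], t6], t3] - [[[[[t1, t4], t2], t6], t5], t3] + [[[[[t1, t5], t6], t3], t2], t4] - [[[[[t1, t5], t6], t3], t4], t2] - [[[[[t1, t6], t5], t3], t2], t4] + [[[[[t1, t6], t5], t3], t4], t2]


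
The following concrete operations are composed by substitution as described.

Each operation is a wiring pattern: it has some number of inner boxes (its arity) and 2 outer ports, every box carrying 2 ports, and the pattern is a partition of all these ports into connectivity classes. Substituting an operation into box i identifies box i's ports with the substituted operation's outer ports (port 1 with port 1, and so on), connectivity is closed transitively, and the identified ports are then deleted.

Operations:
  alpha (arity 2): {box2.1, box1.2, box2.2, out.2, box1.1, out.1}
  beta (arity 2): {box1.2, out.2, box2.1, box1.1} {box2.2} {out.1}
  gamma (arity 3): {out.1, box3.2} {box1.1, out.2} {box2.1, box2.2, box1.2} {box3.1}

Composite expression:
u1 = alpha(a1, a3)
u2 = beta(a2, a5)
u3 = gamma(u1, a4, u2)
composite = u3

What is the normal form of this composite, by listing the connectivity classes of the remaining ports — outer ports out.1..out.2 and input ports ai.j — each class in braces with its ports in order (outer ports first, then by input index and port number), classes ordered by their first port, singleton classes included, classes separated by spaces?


{out.1, a2.1, a2.2, a5.1} {out.2, a1.1, a1.2, a3.1, a3.2, a4.1, a4.2} {a5.2}

Reachability decides: close wires over gamma-identified ports.
composing alpha on (a1, a3), with out.j its own outer ports: {out.1, out.2, a1.1, a1.2, a3.1, a3.2}
composing beta on (a2, a5), with out.j its own outer ports: {out.1} {out.2, a2.1, a2.2, a5.1} {a5.2}
composing gamma on (a1, a3, a4, a2, a5), with out.j its own outer ports: {out.1, a2.1, a2.2, a5.1} {out.2, a1.1, a1.2, a3.1, a3.2, a4.1, a4.2} {a5.2}


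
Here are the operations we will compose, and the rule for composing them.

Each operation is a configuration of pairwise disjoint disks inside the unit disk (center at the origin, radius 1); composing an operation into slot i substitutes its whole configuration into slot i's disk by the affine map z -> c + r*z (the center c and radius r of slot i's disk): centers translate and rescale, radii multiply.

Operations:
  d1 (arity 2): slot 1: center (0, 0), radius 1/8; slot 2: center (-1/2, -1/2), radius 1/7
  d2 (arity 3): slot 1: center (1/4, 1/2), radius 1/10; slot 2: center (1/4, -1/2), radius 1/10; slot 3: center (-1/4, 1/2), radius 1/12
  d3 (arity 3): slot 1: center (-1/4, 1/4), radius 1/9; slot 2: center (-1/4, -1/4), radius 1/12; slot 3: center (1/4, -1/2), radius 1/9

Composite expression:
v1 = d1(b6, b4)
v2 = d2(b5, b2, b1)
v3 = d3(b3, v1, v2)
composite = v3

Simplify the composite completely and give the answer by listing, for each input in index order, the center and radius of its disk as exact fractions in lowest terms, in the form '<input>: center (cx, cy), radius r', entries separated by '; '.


Below d3, radii multiply path by path; the b-disk centers shift.
input b3: composing its 1 substitution step yields center (-1/4, 1/4), radius 1/9
input b6: composing its 2 substitution steps yields center (-1/4, -1/4), radius 1/96
input b4: composing its 2 substitution steps yields center (-7/24, -7/24), radius 1/84
input b5: composing its 2 substitution steps yields center (5/18, -4/9), radius 1/90
input b2: composing its 2 substitution steps yields center (5/18, -5/9), radius 1/90
input b1: composing its 2 substitution steps yields center (2/9, -4/9), radius 1/108

b1: center (2/9, -4/9), radius 1/108; b2: center (5/18, -5/9), radius 1/90; b3: center (-1/4, 1/4), radius 1/9; b4: center (-7/24, -7/24), radius 1/84; b5: center (5/18, -4/9), radius 1/90; b6: center (-1/4, -1/4), radius 1/96


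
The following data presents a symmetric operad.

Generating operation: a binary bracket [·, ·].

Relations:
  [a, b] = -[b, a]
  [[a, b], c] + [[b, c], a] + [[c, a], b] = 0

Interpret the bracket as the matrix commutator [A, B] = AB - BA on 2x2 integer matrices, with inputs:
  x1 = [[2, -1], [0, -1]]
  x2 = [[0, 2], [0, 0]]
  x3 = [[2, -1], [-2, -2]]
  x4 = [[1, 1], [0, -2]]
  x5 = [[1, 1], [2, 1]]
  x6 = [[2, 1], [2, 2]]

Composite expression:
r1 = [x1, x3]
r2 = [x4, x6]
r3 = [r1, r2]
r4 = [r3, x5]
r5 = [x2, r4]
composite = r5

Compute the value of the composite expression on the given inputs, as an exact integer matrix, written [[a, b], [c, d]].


[[192, 128], [0, -192]]

[x1, x3] = [[2, 1], [6, -2]]
[x4, x6] = [[2, 3], [-6, -2]]
[[x1, x3], [x4, x6]] = [[-24, 8], [48, 24]]
[[[x1, x3], [x4, x6]], x5] = [[-32, -48], [96, 32]]
[x2, [[[x1, x3], [x4, x6]], x5]] = [[192, 128], [0, -192]]


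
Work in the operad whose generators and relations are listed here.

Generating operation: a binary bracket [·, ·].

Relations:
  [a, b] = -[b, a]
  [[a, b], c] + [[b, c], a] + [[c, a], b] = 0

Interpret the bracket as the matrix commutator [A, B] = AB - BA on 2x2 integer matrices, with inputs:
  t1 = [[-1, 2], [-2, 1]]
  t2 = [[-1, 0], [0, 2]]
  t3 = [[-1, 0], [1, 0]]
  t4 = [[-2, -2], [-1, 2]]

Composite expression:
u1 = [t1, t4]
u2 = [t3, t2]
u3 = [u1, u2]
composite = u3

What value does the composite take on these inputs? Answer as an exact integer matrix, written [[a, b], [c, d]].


[[-36, 0], [-36, 36]]


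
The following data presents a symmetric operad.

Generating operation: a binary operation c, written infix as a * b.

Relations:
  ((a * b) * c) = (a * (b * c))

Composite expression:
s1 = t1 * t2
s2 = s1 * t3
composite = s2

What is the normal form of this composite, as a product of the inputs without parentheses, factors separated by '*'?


t1 * t2 * t3

Associativity of c dissolves the nesting; only the t-input order survives.
(t1 * t2) collapses to t1 * t2
((t1 * t2) * t3) collapses to t1 * t2 * t3


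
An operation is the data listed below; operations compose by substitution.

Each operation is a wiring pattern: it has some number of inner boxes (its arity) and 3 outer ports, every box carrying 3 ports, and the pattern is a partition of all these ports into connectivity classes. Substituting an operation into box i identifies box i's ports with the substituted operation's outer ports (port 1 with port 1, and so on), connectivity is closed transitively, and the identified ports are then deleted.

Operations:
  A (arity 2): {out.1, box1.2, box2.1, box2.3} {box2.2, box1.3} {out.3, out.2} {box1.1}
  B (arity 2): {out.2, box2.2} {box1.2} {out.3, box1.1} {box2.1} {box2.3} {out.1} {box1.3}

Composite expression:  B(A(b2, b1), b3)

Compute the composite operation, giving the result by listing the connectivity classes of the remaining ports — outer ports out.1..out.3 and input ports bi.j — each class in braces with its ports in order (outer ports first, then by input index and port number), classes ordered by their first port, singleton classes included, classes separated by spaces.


{out.1} {out.2, b3.2} {out.3, b1.1, b1.3, b2.2} {b1.2, b2.3} {b2.1} {b3.1} {b3.3}

Connectivity passes through glued B-boundaries; trace each wire chain.
stage A: inputs (b2, b1), connectivity {out.1, b1.1, b1.3, b2.2} {out.2, out.3} {b1.2, b2.3} {b2.1}, out.j its boundary
stage B: inputs (b2, b1, b3), connectivity {out.1} {out.2, b3.2} {out.3, b1.1, b1.3, b2.2} {b1.2, b2.3} {b2.1} {b3.1} {b3.3}, out.j its boundary


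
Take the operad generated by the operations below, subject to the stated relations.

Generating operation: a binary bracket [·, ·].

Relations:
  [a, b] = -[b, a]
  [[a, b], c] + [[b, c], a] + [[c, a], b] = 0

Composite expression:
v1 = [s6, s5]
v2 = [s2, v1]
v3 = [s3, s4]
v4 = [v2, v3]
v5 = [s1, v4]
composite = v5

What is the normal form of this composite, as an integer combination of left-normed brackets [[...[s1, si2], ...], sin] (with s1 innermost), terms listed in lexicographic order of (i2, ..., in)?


Expand each bracket as ab - ba; the s1-initial words give the coefficients.
Composite bracket: [s1, [[s2, [s6, s5]], [s3, s4]]]
Each bracket splits as ab - ba, giving 32 signed words (2^5 = 32).
Coefficients come from the s1-initial words:
  sign of s1s2s5s6s3s4 is -1, so it contributes -[[[[[s1, s2], s5], s6], s3], s4]
  sign of s1s2s5s6s4s3 is +1, so it contributes +[[[[[s1, s2], s5], s6], s4], s3]
  sign of s1s2s6s5s3s4 is +1, so it contributes +[[[[[s1, s2], s6], s5], s3], s4]
  sign of s1s2s6s5s4s3 is -1, so it contributes -[[[[[s1, s2], s6], s5], s4], s3]
  sign of s1s3s4s2s5s6 is +1, so it contributes +[[[[[s1, s3], s4], s2], s5], s6]
  sign of s1s3s4s2s6s5 is -1, so it contributes -[[[[[s1, s3], s4], s2], s6], s5]
  sign of s1s3s4s5s6s2 is -1, so it contributes -[[[[[s1, s3], s4], s5], s6], s2]
  sign of s1s3s4s6s5s2 is +1, so it contributes +[[[[[s1, s3], s4], s6], s5], s2]
  sign of s1s4s3s2s5s6 is -1, so it contributes -[[[[[s1, s4], s3], s2], s5], s6]
  sign of s1s4s3s2s6s5 is +1, so it contributes +[[[[[s1, s4], s3], s2], s6], s5]
  sign of s1s4s3s5s6s2 is +1, so it contributes +[[[[[s1, s4], s3], s5], s6], s2]
  sign of s1s4s3s6s5s2 is -1, so it contributes -[[[[[s1, s4], s3], s6], s5], s2]
  sign of s1s5s6s2s3s4 is +1, so it contributes +[[[[[s1, s5], s6], s2], s3], s4]
  sign of s1s5s6s2s4s3 is -1, so it contributes -[[[[[s1, s5], s6], s2], s4], s3]
  sign of s1s6s5s2s3s4 is -1, so it contributes -[[[[[s1, s6], s5], s2], s3], s4]
  sign of s1s6s5s2s4s3 is +1, so it contributes +[[[[[s1, s6], s5], s2], s4], s3]

-[[[[[s1, s2], s5], s6], s3], s4] + [[[[[s1, s2], s5], s6], s4], s3] + [[[[[s1, s2], s6], s5], s3], s4] - [[[[[s1, s2], s6], s5], s4], s3] + [[[[[s1, s3], s4], s2], s5], s6] - [[[[[s1, s3], s4], s2], s6], s5] - [[[[[s1, s3], s4], s5], s6], s2] + [[[[[s1, s3], s4], s6], s5], s2] - [[[[[s1, s4], s3], s2], s5], s6] + [[[[[s1, s4], s3], s2], s6], s5] + [[[[[s1, s4], s3], s5], s6], s2] - [[[[[s1, s4], s3], s6], s5], s2] + [[[[[s1, s5], s6], s2], s3], s4] - [[[[[s1, s5], s6], s2], s4], s3] - [[[[[s1, s6], s5], s2], s3], s4] + [[[[[s1, s6], s5], s2], s4], s3]


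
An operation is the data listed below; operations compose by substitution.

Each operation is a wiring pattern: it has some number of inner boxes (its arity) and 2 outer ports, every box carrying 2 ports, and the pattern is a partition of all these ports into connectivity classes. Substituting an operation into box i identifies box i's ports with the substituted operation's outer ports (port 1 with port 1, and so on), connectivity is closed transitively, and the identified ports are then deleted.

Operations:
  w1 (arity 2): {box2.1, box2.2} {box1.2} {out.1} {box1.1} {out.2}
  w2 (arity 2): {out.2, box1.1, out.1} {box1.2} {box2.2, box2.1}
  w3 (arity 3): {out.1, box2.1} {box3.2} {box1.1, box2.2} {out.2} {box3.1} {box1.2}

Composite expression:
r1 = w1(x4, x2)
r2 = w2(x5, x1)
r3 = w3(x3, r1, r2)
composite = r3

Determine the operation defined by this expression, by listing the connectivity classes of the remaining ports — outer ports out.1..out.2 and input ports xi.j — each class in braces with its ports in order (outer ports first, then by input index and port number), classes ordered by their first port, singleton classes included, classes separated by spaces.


{out.1} {out.2} {x1.1, x1.2} {x2.1, x2.2} {x3.1} {x3.2} {x4.1} {x4.2} {x5.1} {x5.2}

Reachability decides: close wires over w3-identified ports.
after w1, the pattern on (x4, x2) reads {out.1} {out.2} {x2.1, x2.2} {x4.1} {x4.2} (out.j = its outer ports)
after w2, the pattern on (x5, x1) reads {out.1, out.2, x5.1} {x1.1, x1.2} {x5.2} (out.j = its outer ports)
after w3, the pattern on (x3, x4, x2, x5, x1) reads {out.1} {out.2} {x1.1, x1.2} {x2.1, x2.2} {x3.1} {x3.2} {x4.1} {x4.2} {x5.1} {x5.2} (out.j = its outer ports)


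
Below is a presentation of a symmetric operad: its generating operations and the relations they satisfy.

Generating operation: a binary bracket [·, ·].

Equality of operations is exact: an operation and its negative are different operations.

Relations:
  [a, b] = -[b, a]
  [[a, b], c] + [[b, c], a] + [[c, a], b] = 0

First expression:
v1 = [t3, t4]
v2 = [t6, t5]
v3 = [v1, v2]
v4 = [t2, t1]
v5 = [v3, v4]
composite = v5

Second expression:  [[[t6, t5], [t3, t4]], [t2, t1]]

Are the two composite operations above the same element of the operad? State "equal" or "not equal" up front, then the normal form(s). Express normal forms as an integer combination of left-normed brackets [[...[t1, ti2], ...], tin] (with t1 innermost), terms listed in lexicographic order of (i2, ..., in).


not equal; the first gives -[[[[[t1, t2], t3], t4], t5], t6] + [[[[[t1, t2], t3], t4], t6], t5] + [[[[[t1, t2], t4], t3], t5], t6] - [[[[[t1, t2], t4], t3], t6], t5] + [[[[[t1, t2], t5], t6], t3], t4] - [[[[[t1, t2], t5], t6], t4], t3] - [[[[[t1, t2], t6], t5], t3], t4] + [[[[[t1, t2], t6], t5], t4], t3] and the second [[[[[t1, t2], t3], t4], t5], t6] - [[[[[t1, t2], t3], t4], t6], t5] - [[[[[t1, t2], t4], t3], t5], t6] + [[[[[t1, t2], t4], t3], t6], t5] - [[[[[t1, t2], t5], t6], t3], t4] + [[[[[t1, t2], t5], t6], t4], t3] + [[[[[t1, t2], t6], t5], t3], t4] - [[[[[t1, t2], t6], t5], t4], t3]

Reducing the first expression gives -[[[[[t1, t2], t3], t4], t5], t6] + [[[[[t1, t2], t3], t4], t6], t5] + [[[[[t1, t2], t4], t3], t5], t6] - [[[[[t1, t2], t4], t3], t6], t5] + [[[[[t1, t2], t5], t6], t3], t4] - [[[[[t1, t2], t5], t6], t4], t3] - [[[[[t1, t2], t6], t5], t3], t4] + [[[[[t1, t2], t6], t5], t4], t3]
Reducing the second expression gives [[[[[t1, t2], t3], t4], t5], t6] - [[[[[t1, t2], t3], t4], t6], t5] - [[[[[t1, t2], t4], t3], t5], t6] + [[[[[t1, t2], t4], t3], t6], t5] - [[[[[t1, t2], t5], t6], t3], t4] + [[[[[t1, t2], t5], t6], t4], t3] + [[[[[t1, t2], t6], t5], t3], t4] - [[[[[t1, t2], t6], t5], t4], t3]
They disagree, so not equal.


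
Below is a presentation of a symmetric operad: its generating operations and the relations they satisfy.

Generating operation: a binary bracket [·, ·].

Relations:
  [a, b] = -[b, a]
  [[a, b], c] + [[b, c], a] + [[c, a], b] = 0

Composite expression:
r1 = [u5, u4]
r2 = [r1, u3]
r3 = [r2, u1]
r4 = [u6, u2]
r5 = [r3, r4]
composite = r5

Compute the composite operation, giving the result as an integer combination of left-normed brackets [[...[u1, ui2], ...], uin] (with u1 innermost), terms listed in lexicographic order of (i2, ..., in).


[[[[[u1, u3], u4], u5], u2], u6] - [[[[[u1, u3], u4], u5], u6], u2] - [[[[[u1, u3], u5], u4], u2], u6] + [[[[[u1, u3], u5], u4], u6], u2] - [[[[[u1, u4], u5], u3], u2], u6] + [[[[[u1, u4], u5], u3], u6], u2] + [[[[[u1, u5], u4], u3], u2], u6] - [[[[[u1, u5], u4], u3], u6], u2]

Skip Jacobi rewriting: expand, keep u1-initial words, read off terms.
Composite bracket: [[[[u5, u4], u3], u1], [u6, u2]]
Each bracket splits as ab - ba, giving 32 signed words (2^5 = 32).
Collect the words opening with u1:
  from u1u3u4u5u2u6, sign +1: term +[[[[[u1, u3], u4], u5], u2], u6]
  from u1u3u4u5u6u2, sign -1: term -[[[[[u1, u3], u4], u5], u6], u2]
  from u1u3u5u4u2u6, sign -1: term -[[[[[u1, u3], u5], u4], u2], u6]
  from u1u3u5u4u6u2, sign +1: term +[[[[[u1, u3], u5], u4], u6], u2]
  from u1u4u5u3u2u6, sign -1: term -[[[[[u1, u4], u5], u3], u2], u6]
  from u1u4u5u3u6u2, sign +1: term +[[[[[u1, u4], u5], u3], u6], u2]
  from u1u5u4u3u2u6, sign +1: term +[[[[[u1, u5], u4], u3], u2], u6]
  from u1u5u4u3u6u2, sign -1: term -[[[[[u1, u5], u4], u3], u6], u2]


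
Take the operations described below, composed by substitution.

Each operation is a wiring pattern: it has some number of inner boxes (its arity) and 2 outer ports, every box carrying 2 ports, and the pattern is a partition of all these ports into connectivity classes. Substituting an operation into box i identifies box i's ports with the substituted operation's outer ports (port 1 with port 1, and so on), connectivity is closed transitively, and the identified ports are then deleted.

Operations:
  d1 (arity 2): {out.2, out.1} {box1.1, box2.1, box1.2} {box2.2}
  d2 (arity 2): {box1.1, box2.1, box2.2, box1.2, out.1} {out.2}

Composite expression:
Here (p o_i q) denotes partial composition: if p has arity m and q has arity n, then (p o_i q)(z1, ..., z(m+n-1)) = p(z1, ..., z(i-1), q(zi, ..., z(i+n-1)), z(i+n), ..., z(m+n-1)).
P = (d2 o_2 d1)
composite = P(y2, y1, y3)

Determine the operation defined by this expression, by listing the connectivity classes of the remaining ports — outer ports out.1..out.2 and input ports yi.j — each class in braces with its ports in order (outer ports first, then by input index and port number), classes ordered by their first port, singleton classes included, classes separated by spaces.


Substituting into d2 glues patterns; closure does the rest.
through d1, on inputs (y1, y3): {out.1, out.2} {y1.1, y1.2, y3.1} {y3.2} (out.j = stage outer ports)
through d2, on inputs (y2, y1, y3): {out.1, y2.1, y2.2} {out.2} {y1.1, y1.2, y3.1} {y3.2} (out.j = stage outer ports)

{out.1, y2.1, y2.2} {out.2} {y1.1, y1.2, y3.1} {y3.2}
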